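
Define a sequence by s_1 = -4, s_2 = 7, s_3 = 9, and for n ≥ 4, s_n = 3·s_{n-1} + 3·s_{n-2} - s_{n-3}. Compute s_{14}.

Applying the relation repeatedly:
s_4 = 52;  s_5 = 176;  s_6 = 675;  …;  s_{11} = 485921;  s_{12} = 1813500;  s_{13} = 6768056;  s_{14} = 25258747.

25258747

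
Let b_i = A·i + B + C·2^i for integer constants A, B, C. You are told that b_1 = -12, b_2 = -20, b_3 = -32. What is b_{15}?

-65600

At i = 1, 2, 3: A + B + 2C = -12; 2A + B + 4C = -20; 3A + B + 8C = -32.
Subtracting the first from the second: A + 2C = -8.
Subtracting the second from the third: A + 4C = -12.
Solving: C = -2, A = -4, then B = -4.
Therefore b_{15} = -60 + (-4) + (-2)·32768 = -65600.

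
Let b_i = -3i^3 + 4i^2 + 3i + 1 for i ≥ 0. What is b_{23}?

b_{23} = -3·23^3 + 4·23^2 + 3·23 + 1 = -34315.

-34315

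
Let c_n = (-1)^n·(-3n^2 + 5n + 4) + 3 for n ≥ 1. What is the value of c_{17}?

(-1)^17 = -1; -3n^2 + 5n + 4 at n=17 is -778; so c_{17} = 781.

781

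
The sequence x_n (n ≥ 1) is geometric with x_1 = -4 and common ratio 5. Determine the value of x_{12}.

-195312500

x_n = (-4)·5^(n-1).
x_{12} = (-4)·5^11 = -195312500.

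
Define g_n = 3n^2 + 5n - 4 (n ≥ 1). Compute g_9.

284

g_9 = 3·9^2 + 5·9 - 4 = 284.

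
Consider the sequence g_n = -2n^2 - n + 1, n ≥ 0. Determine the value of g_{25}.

g_{25} = -2·25^2 - 1·25 + 1 = -1274.

-1274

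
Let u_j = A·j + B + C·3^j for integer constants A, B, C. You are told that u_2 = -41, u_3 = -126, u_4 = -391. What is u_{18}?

Write the equations: 2A + B + 9C = -41; 3A + B + 27C = -126; 4A + B + 81C = -391.
Subtracting the first from the second: A + 18C = -85.
Subtracting the second from the third: A + 54C = -265.
Solving: C = -5, A = 5, then B = -6.
So u_j = 5·j + (-6) + (-5)·3^j; at j=18 this is -1937102361.

-1937102361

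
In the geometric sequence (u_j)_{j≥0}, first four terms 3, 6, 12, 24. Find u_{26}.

201326592

Common ratio r = 2.
u_j = 3·2^(j-0).
u_{26} = 3·2^26 = 201326592.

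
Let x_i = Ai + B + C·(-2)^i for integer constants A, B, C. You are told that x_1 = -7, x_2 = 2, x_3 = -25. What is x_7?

At i = 1, 2, 3: A + B - 2C = -7; 2A + B + 4C = 2; 3A + B - 8C = -25.
Subtracting the first from the second: A + 6C = 9.
Subtracting the second from the third: A - 12C = -27.
Solving: C = 2, A = -3, then B = 0.
Therefore x_7 = -21 + 0 + 2·(-128) = -277.

-277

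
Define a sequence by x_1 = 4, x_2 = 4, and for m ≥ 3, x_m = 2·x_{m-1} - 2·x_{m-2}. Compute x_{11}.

0

Compute successive terms:
x_3 = 0;  x_4 = -8;  x_5 = -16;  x_6 = -16;  x_7 = 0;  x_8 = 32;  x_9 = 64;  x_{10} = 64;  x_{11} = 0.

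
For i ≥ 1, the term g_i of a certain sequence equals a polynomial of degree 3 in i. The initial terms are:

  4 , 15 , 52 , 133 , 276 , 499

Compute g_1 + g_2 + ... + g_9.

4884

1st diffs: 11, 37, 81, 143, 223.
2nd diffs: 26, 44, 62, 80.
3rd diffs: 18, 18, 18 (constant).
So g_i = 3i^3 - 5i^2 + 5i + 1.
Continuing: 820, 1257, 1828.
Summing i = 1..9 (9 terms) gives 4884.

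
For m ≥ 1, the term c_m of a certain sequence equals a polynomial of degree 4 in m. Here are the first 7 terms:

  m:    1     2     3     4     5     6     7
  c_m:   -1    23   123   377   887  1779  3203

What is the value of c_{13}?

1st diffs: 24, 100, 254, 510, 892, 1424.
2nd diffs: 76, 154, 256, 382, 532.
3rd diffs: 78, 102, 126, 150.
4th diffs: 24, 24, 24 (constant).
So c_m = m^4 + 3m^3 - 5m^2 + 3m - 3.
Evaluating at m = 13 gives c_{13} = 34343.

34343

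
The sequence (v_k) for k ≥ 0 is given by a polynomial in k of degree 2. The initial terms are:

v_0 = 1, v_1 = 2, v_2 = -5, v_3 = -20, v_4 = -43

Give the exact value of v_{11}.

1st diffs: 1, -7, -15, -23.
2nd diffs: -8, -8, -8 (constant).
Newton forward-difference form: v_k = 1 + 1·C(k,1) + (-8)·C(k,2).
At k = 11: k = 11, so v_{11} = 1 + 11 - 440 = -428.

-428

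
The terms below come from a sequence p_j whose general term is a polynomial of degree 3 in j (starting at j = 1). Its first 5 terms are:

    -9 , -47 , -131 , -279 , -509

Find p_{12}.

1st diffs: -38, -84, -148, -230.
2nd diffs: -46, -64, -82.
3rd diffs: -18, -18 (constant).
So p_j = -3j^3 - 5j^2 - 2j + 1.
Evaluating at j = 12 gives p_{12} = -5927.

-5927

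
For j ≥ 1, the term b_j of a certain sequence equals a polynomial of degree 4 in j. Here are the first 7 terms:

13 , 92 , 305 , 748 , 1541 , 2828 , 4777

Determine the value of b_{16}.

91708

1st diffs: 79, 213, 443, 793, 1287, 1949.
2nd diffs: 134, 230, 350, 494, 662.
3rd diffs: 96, 120, 144, 168.
4th diffs: 24, 24, 24 (constant).
Newton forward-difference form: b_j = 13 + 79·C(j-1,1) + 134·C(j-1,2) + 96·C(j-1,3) + 24·C(j-1,4).
At j = 16: j-1 = 15, so b_{16} = 13 + 1185 + 14070 + 43680 + 32760 = 91708.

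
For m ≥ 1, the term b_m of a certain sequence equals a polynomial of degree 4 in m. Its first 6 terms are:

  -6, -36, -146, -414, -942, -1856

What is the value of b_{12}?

1st diffs: -30, -110, -268, -528, -914.
2nd diffs: -80, -158, -260, -386.
3rd diffs: -78, -102, -126.
4th diffs: -24, -24 (constant).
So b_m = -m^4 - 3m^3 + 3m^2 - 3m - 2.
Evaluating at m = 12 gives b_{12} = -25526.

-25526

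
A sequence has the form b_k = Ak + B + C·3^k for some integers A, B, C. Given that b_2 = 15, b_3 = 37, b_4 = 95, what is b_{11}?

The three given values yield: 2A + B + 9C = 15; 3A + B + 27C = 37; 4A + B + 81C = 95.
Subtracting the first from the second: A + 18C = 22.
Subtracting the second from the third: A + 54C = 58.
Solving: C = 1, A = 4, then B = -2.
Therefore b_{11} = 44 + (-2) + 1·177147 = 177189.

177189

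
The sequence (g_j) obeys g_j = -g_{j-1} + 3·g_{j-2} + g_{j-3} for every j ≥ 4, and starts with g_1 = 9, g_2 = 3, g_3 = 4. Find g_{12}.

2910

g_4 = 14  g_5 = 1  g_6 = 45  g_7 = -28  g_8 = 164  g_9 = -203  g_{10} = 667  g_{11} = -1112  g_{12} = 2910.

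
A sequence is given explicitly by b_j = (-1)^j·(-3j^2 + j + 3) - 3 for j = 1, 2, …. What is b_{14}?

-574

(-1)^14 = 1; -3j^2 + j + 3 at j=14 is -571; so b_{14} = -574.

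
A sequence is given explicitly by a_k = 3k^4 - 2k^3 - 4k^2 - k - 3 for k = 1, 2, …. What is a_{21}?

563133

a_{21} = 3·21^4 - 2·21^3 - 4·21^2 - 1·21 - 3 = 563133.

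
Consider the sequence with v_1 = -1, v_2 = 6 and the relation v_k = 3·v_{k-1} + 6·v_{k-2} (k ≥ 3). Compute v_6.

Iterate the recurrence:
v_3 = 12;  v_4 = 72;  v_5 = 288;  v_6 = 1296.

1296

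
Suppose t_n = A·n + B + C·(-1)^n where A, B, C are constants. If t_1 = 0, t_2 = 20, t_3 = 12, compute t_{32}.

200

The three given values yield: A + B - C = 0; 2A + B + C = 20; 3A + B - C = 12.
Subtracting the first from the second: A + 2C = 20.
Subtracting the second from the third: A - 2C = -8.
Solving: C = 7, A = 6, then B = 1.
Therefore t_{32} = 192 + 1 + 7·1 = 200.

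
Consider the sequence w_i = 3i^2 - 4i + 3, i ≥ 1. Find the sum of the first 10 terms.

Over i = 1..10: Σi = 55, Σi² = 385.
Total = (3)·385 + (-4)·55 + (3)·10 = 965.

965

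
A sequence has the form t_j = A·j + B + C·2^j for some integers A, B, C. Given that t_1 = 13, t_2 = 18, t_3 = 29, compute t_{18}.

786422

Write the equations: A + B + 2C = 13; 2A + B + 4C = 18; 3A + B + 8C = 29.
Subtracting the first from the second: A + 2C = 5.
Subtracting the second from the third: A + 4C = 11.
Solving: C = 3, A = -1, then B = 8.
So t_j = -1·j + 8 + 3·2^j; at j=18 this is 786422.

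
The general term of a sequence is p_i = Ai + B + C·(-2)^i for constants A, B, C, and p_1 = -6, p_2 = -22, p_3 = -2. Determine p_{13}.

The three given values yield: A + B - 2C = -6; 2A + B + 4C = -22; 3A + B - 8C = -2.
Subtracting the first from the second: A + 6C = -16.
Subtracting the second from the third: A - 12C = 20.
Solving: C = -2, A = -4, then B = -6.
Therefore p_{13} = -52 + (-6) + (-2)·(-8192) = 16326.

16326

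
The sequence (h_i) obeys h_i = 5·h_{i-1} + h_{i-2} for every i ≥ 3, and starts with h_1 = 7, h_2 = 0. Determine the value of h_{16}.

13466867995

h_3 = 7; h_4 = 35; h_5 = 182; …; h_{13} = 96187007; h_{14} = 499458960; h_{15} = 2593481807; h_{16} = 13466867995.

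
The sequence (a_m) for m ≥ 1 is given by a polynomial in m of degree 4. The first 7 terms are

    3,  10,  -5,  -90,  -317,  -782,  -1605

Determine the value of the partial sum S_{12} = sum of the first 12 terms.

-47110

1st diffs: 7, -15, -85, -227, -465, -823.
2nd diffs: -22, -70, -142, -238, -358.
3rd diffs: -48, -72, -96, -120.
4th diffs: -24, -24, -24 (constant).
So a_m = -m^4 + 2m^3 + 2m^2 + 2m - 2.
Continuing: …, -2930, -4925, -7782, -11717, …, a_{12} = -16970.
Summing m = 1..12 (12 terms) gives -47110.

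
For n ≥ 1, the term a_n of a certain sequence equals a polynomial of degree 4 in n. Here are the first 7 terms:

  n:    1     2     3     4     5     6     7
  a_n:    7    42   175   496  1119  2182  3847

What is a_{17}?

106407

1st diffs: 35, 133, 321, 623, 1063, 1665.
2nd diffs: 98, 188, 302, 440, 602.
3rd diffs: 90, 114, 138, 162.
4th diffs: 24, 24, 24 (constant).
Newton forward-difference form: a_n = 7 + 35·C(n-1,1) + 98·C(n-1,2) + 90·C(n-1,3) + 24·C(n-1,4).
At n = 17: n-1 = 16, so a_{17} = 7 + 560 + 11760 + 50400 + 43680 = 106407.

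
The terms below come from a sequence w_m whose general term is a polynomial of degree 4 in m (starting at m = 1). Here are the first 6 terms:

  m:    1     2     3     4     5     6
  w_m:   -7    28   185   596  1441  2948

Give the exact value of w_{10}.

1st diffs: 35, 157, 411, 845, 1507.
2nd diffs: 122, 254, 434, 662.
3rd diffs: 132, 180, 228.
4th diffs: 48, 48 (constant).
Newton forward-difference form: w_m = -7 + 35·C(m-1,1) + 122·C(m-1,2) + 132·C(m-1,3) + 48·C(m-1,4).
At m = 10: m-1 = 9, so w_{10} = -7 + 315 + 4392 + 11088 + 6048 = 21836.

21836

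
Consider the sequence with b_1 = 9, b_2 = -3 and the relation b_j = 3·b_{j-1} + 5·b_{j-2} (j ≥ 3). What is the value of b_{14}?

b_3 = 36  b_4 = 93  b_5 = 459  …  b_{11} = 2409831  b_{12} = 10103178  b_{13} = 42358689  b_{14} = 177591957.

177591957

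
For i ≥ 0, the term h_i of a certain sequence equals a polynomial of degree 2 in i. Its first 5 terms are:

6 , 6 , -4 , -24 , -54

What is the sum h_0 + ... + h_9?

-1140

1st diffs: 0, -10, -20, -30.
2nd diffs: -10, -10, -10 (constant).
So h_i = -5i^2 + 5i + 6.
Continuing: …, -94, -144, -204, -274, …, h_9 = -354.
Summing i = 0..9 (10 terms) gives -1140.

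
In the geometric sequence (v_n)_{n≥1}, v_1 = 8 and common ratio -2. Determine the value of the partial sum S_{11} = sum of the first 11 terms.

5464

v_n = 8·(-2)^(n-1).
S = 8·((-2)^11 - 1)/(-2 - 1) = 8·(-2048 - 1)/(-3) = 5464.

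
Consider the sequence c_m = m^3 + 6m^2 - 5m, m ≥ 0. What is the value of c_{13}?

c_{13} = 1·13^3 + 6·13^2 - 5·13 = 3146.

3146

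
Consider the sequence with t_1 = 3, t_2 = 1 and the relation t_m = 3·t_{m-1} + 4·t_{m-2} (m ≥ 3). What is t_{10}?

209713

Applying the relation repeatedly:
t_3 = 15; t_4 = 49; t_5 = 207; t_6 = 817; t_7 = 3279; t_8 = 13105; t_9 = 52431; t_{10} = 209713.
(Characteristic roots are 4 and -1.)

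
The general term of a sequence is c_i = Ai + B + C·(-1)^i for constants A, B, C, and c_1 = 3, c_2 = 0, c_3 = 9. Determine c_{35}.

105

At i = 1, 2, 3: A + B - C = 3; 2A + B + C = 0; 3A + B - C = 9.
Subtracting the first from the second: A + 2C = -3.
Subtracting the second from the third: A - 2C = 9.
Solving: C = -3, A = 3, then B = -3.
Hence c_{35} = 3·35 + (-3) + (-3)·(-1) = 105.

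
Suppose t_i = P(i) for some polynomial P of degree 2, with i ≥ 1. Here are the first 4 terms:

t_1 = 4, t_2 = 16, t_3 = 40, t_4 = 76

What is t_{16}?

1st diffs: 12, 24, 36.
2nd diffs: 12, 12 (constant).
So t_i = 6i^2 - 6i + 4.
Evaluating at i = 16 gives t_{16} = 1444.

1444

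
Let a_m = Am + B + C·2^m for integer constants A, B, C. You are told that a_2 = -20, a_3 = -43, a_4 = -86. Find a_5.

-169

At m = 2, 3, 4: 2A + B + 4C = -20; 3A + B + 8C = -43; 4A + B + 16C = -86.
Subtracting the first from the second: A + 4C = -23.
Subtracting the second from the third: A + 8C = -43.
Solving: C = -5, A = -3, then B = 6.
Hence a_5 = -3·5 + 6 + (-5)·32 = -169.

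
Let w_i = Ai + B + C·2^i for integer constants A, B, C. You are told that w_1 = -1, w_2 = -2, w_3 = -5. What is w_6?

Plug in i = 1, 2, 3: A + B + 2C = -1; 2A + B + 4C = -2; 3A + B + 8C = -5.
Subtracting the first from the second: A + 2C = -1.
Subtracting the second from the third: A + 4C = -3.
Solving: C = -1, A = 1, then B = 0.
So w_i = 1·i + 0 + (-1)·2^i; at i=6 this is -58.

-58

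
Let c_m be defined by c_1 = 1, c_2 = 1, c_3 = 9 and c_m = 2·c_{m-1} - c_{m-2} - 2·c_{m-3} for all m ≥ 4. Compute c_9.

-213

Compute successive terms:
c_4 = 15; c_5 = 19; c_6 = 5; c_7 = -39; c_8 = -121; c_9 = -213.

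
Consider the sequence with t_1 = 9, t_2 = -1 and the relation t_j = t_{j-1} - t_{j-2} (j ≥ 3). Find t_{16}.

-9

Step forward from the initial values:
t_3 = -10; t_4 = -9; t_5 = 1; …; t_{13} = 9; t_{14} = -1; t_{15} = -10; t_{16} = -9.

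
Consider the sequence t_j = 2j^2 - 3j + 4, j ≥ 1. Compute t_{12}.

256

t_{12} = 2·12^2 - 3·12 + 4 = 256.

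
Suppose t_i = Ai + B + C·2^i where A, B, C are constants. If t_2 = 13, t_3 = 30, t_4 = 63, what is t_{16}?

262155

The three given values yield: 2A + B + 4C = 13; 3A + B + 8C = 30; 4A + B + 16C = 63.
Subtracting the first from the second: A + 4C = 17.
Subtracting the second from the third: A + 8C = 33.
Solving: C = 4, A = 1, then B = -5.
Hence t_{16} = 1·16 + (-5) + 4·65536 = 262155.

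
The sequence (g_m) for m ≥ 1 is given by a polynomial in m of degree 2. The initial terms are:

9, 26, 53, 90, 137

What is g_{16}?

1314

1st diffs: 17, 27, 37, 47.
2nd diffs: 10, 10, 10 (constant).
Newton forward-difference form: g_m = 9 + 17·C(m-1,1) + 10·C(m-1,2).
At m = 16: m-1 = 15, so g_{16} = 9 + 255 + 1050 = 1314.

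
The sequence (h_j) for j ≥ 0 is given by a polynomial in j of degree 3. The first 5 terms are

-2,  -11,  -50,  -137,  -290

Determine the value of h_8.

1st diffs: -9, -39, -87, -153.
2nd diffs: -30, -48, -66.
3rd diffs: -18, -18 (constant).
So h_j = -3j^3 - 6j^2 - 2.
Evaluating at j = 8 gives h_8 = -1922.

-1922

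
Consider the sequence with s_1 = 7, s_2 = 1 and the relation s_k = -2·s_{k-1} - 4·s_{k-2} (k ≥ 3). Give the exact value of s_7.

Applying the relation repeatedly:
s_3 = -30;  s_4 = 56;  s_5 = 8;  s_6 = -240;  s_7 = 448.

448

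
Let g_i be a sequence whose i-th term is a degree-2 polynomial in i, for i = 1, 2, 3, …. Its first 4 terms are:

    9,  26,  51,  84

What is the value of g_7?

231

1st diffs: 17, 25, 33.
2nd diffs: 8, 8 (constant).
Newton forward-difference form: g_i = 9 + 17·C(i-1,1) + 8·C(i-1,2).
At i = 7: i-1 = 6, so g_7 = 9 + 102 + 120 = 231.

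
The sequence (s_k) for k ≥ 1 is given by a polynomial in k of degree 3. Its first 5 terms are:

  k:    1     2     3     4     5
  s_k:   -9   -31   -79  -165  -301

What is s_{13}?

-4629

1st diffs: -22, -48, -86, -136.
2nd diffs: -26, -38, -50.
3rd diffs: -12, -12 (constant).
Newton forward-difference form: s_k = -9 + (-22)·C(k-1,1) + (-26)·C(k-1,2) + (-12)·C(k-1,3).
At k = 13: k-1 = 12, so s_{13} = -9 - 264 - 1716 - 2640 = -4629.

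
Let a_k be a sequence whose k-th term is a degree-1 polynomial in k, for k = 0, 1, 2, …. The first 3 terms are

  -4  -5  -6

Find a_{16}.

-20

1st diffs: -1, -1 (constant).
So a_k = -k - 4.
Evaluating at k = 16 gives a_{16} = -20.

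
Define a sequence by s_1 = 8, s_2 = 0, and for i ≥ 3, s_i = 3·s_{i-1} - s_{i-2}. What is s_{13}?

-141688

Applying the relation repeatedly:
s_3 = -8, s_4 = -24, s_5 = -64, …, s_{10} = -7896, s_{11} = -20672, s_{12} = -54120, s_{13} = -141688.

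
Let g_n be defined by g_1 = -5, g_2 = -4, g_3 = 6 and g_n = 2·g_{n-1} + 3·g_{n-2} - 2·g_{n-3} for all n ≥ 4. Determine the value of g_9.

2622

Iterate the recurrence:
g_4 = 10;  g_5 = 46;  g_6 = 110;  g_7 = 338;  g_8 = 914;  g_9 = 2622.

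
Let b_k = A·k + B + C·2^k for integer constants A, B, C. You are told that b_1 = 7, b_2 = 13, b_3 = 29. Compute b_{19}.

2621365

Write the equations: A + B + 2C = 7; 2A + B + 4C = 13; 3A + B + 8C = 29.
Subtracting the first from the second: A + 2C = 6.
Subtracting the second from the third: A + 4C = 16.
Solving: C = 5, A = -4, then B = 1.
Hence b_{19} = -4·19 + 1 + 5·524288 = 2621365.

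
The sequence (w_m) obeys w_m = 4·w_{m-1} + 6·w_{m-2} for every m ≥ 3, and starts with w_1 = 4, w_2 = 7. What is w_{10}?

w_3 = 52;  w_4 = 250;  w_5 = 1312;  w_6 = 6748;  w_7 = 34864;  w_8 = 179944;  w_9 = 928960;  w_{10} = 4795504.

4795504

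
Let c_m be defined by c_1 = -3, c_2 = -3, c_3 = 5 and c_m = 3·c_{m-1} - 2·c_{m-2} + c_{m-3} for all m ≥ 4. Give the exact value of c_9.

Compute successive terms:
c_4 = 18; c_5 = 41; c_6 = 92; c_7 = 212; c_8 = 493; c_9 = 1147.

1147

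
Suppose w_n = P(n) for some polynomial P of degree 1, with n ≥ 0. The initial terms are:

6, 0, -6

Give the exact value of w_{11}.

-60

1st diffs: -6, -6 (constant).
So w_n = -6n + 6.
Evaluating at n = 11 gives w_{11} = -60.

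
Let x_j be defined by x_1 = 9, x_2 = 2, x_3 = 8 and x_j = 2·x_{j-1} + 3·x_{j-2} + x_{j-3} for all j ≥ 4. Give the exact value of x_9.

8058

Iterate the recurrence:
x_4 = 31, x_5 = 88, x_6 = 277, x_7 = 849, x_8 = 2617, x_9 = 8058.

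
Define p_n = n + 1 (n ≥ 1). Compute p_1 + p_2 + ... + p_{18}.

189

Over n = 1..18: Σn = 171.
Total = (1)·171 + (1)·18 = 189.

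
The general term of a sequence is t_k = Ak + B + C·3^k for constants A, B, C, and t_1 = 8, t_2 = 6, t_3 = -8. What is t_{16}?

-43046650

Write the equations: A + B + 3C = 8; 2A + B + 9C = 6; 3A + B + 27C = -8.
Subtracting the first from the second: A + 6C = -2.
Subtracting the second from the third: A + 18C = -14.
Solving: C = -1, A = 4, then B = 7.
Therefore t_{16} = 64 + 7 + (-1)·43046721 = -43046650.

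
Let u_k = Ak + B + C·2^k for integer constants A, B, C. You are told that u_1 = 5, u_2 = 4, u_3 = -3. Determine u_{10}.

The three given values yield: A + B + 2C = 5; 2A + B + 4C = 4; 3A + B + 8C = -3.
Subtracting the first from the second: A + 2C = -1.
Subtracting the second from the third: A + 4C = -7.
Solving: C = -3, A = 5, then B = 6.
Therefore u_{10} = 50 + 6 + (-3)·1024 = -3016.

-3016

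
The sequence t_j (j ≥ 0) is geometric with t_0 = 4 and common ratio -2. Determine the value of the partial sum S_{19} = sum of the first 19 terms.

t_j = 4·(-2)^(j-0).
S = 4·((-2)^19 - 1)/(-2 - 1) = 4·(-524288 - 1)/(-3) = 699052.

699052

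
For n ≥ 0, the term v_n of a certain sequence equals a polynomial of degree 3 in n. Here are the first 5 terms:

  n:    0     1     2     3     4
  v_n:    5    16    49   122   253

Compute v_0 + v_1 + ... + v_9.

6965

1st diffs: 11, 33, 73, 131.
2nd diffs: 22, 40, 58.
3rd diffs: 18, 18 (constant).
Newton forward-difference form: v_n = 5 + 11·C(n,1) + 22·C(n,2) + 18·C(n,3).
Continuing: …, 460, 761, 1174, 1717, …, v_9 = 2408.
Summing n = 0..9 (10 terms) gives 6965.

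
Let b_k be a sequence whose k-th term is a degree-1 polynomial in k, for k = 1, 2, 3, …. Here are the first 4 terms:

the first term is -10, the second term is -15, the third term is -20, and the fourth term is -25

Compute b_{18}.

1st diffs: -5, -5, -5 (constant).
So b_k = -5k - 5.
Evaluating at k = 18 gives b_{18} = -95.

-95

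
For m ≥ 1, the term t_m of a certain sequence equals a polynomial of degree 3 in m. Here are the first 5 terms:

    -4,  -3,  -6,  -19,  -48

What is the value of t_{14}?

-2019

1st diffs: 1, -3, -13, -29.
2nd diffs: -4, -10, -16.
3rd diffs: -6, -6 (constant).
Newton forward-difference form: t_m = -4 + 1·C(m-1,1) + (-4)·C(m-1,2) + (-6)·C(m-1,3).
At m = 14: m-1 = 13, so t_{14} = -4 + 13 - 312 - 1716 = -2019.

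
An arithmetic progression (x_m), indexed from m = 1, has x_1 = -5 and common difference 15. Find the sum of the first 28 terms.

5530

x_m = -5 + (m - 1)·15.
x_{28} = 400; S = 28·(-5 + 400)/2 = 5530.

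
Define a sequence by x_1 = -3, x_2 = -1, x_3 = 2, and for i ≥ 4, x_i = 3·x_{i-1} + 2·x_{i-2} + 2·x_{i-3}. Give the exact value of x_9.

-648

x_4 = -2  x_5 = -4  x_6 = -12  x_7 = -48  x_8 = -176  x_9 = -648.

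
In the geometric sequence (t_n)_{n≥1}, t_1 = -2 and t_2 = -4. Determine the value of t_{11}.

Common ratio r = 2.
t_n = (-2)·2^(n-1).
t_{11} = (-2)·2^10 = -2048.

-2048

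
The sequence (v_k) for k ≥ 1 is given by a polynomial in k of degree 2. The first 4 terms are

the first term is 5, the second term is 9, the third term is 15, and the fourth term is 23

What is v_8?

1st diffs: 4, 6, 8.
2nd diffs: 2, 2 (constant).
So v_k = k^2 + k + 3.
Evaluating at k = 8 gives v_8 = 75.

75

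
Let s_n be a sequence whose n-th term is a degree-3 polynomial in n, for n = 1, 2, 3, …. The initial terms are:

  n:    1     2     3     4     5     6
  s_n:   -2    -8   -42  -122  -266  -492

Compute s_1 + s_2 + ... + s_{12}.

1st diffs: -6, -34, -80, -144, -226.
2nd diffs: -28, -46, -64, -82.
3rd diffs: -18, -18, -18 (constant).
Newton forward-difference form: s_n = -2 + (-6)·C(n-1,1) + (-28)·C(n-1,2) + (-18)·C(n-1,3).
Continuing: …, -818, -1262, -1842, -2576, …, s_{12} = -4578.
Summing n = 1..12 (12 terms) gives -15490.

-15490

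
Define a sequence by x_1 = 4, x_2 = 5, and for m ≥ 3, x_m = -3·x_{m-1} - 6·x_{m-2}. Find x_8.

-1809

Applying the relation repeatedly:
x_3 = -39, x_4 = 87, x_5 = -27, x_6 = -441, x_7 = 1485, x_8 = -1809.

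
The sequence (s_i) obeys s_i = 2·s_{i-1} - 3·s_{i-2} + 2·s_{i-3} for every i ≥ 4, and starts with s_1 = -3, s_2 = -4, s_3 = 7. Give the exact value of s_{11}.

Applying the relation repeatedly:
s_4 = 20, s_5 = 11, s_6 = -24, s_7 = -41, s_8 = 12, s_9 = 99, s_{10} = 80, s_{11} = -113.

-113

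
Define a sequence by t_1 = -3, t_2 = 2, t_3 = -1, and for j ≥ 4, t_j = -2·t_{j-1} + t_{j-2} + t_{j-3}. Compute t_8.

Step forward from the initial values:
t_4 = 1  t_5 = -1  t_6 = 2  t_7 = -4  t_8 = 9.

9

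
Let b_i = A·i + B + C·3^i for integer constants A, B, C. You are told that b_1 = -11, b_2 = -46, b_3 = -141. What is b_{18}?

-1937102526

The three given values yield: A + B + 3C = -11; 2A + B + 9C = -46; 3A + B + 27C = -141.
Subtracting the first from the second: A + 6C = -35.
Subtracting the second from the third: A + 18C = -95.
Solving: C = -5, A = -5, then B = 9.
So b_i = -5·i + 9 + (-5)·3^i; at i=18 this is -1937102526.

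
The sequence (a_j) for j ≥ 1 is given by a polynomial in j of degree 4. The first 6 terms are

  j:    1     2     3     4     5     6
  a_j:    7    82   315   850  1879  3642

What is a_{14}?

88810

1st diffs: 75, 233, 535, 1029, 1763.
2nd diffs: 158, 302, 494, 734.
3rd diffs: 144, 192, 240.
4th diffs: 48, 48 (constant).
Newton forward-difference form: a_j = 7 + 75·C(j-1,1) + 158·C(j-1,2) + 144·C(j-1,3) + 48·C(j-1,4).
At j = 14: j-1 = 13, so a_{14} = 7 + 975 + 12324 + 41184 + 34320 = 88810.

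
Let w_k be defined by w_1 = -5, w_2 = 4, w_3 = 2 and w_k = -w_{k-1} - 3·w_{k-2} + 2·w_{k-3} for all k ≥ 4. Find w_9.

Applying the relation repeatedly:
w_4 = -24  w_5 = 26  w_6 = 50  w_7 = -176  w_8 = 78  w_9 = 550.

550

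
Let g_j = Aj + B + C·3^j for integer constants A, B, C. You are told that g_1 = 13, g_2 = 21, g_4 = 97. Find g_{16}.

43046761

Plug in j = 1, 2, 4: A + B + 3C = 13; 2A + B + 9C = 21; 4A + B + 81C = 97.
Subtracting the first from the second: A + 6C = 8.
Subtracting the second from the third: 2A + 72C = 76.
Solving: C = 1, A = 2, then B = 8.
Therefore g_{16} = 32 + 8 + 1·43046721 = 43046761.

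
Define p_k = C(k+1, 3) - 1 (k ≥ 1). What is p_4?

C(5, 3) = 10, so p_4 = 9.

9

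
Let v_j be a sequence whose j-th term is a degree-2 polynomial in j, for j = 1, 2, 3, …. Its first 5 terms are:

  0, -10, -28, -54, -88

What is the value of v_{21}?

1st diffs: -10, -18, -26, -34.
2nd diffs: -8, -8, -8 (constant).
So v_j = -4j^2 + 2j + 2.
Evaluating at j = 21 gives v_{21} = -1720.

-1720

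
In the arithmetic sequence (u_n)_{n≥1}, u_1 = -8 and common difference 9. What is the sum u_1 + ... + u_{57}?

13908

u_n = -8 + (n - 1)·9.
u_{57} = 496; S = 57·(-8 + 496)/2 = 13908.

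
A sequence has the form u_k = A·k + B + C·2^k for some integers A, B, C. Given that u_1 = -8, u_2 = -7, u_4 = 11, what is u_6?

The three given values yield: A + B + 2C = -8; 2A + B + 4C = -7; 4A + B + 16C = 11.
Subtracting the first from the second: A + 2C = 1.
Subtracting the second from the third: 2A + 12C = 18.
Solving: C = 2, A = -3, then B = -9.
So u_k = -3·k + (-9) + 2·2^k; at k=6 this is 101.

101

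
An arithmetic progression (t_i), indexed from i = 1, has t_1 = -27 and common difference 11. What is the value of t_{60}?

622

t_i = -27 + (i - 1)·11.
t_{60} = -27 + 59·11 = 622.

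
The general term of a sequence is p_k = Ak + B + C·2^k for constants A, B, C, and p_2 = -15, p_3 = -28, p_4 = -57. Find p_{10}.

Plug in k = 2, 3, 4: 2A + B + 4C = -15; 3A + B + 8C = -28; 4A + B + 16C = -57.
Subtracting the first from the second: A + 4C = -13.
Subtracting the second from the third: A + 8C = -29.
Solving: C = -4, A = 3, then B = -5.
So p_k = 3·k + (-5) + (-4)·2^k; at k=10 this is -4071.

-4071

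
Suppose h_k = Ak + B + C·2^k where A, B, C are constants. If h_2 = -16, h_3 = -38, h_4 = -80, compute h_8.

The three given values yield: 2A + B + 4C = -16; 3A + B + 8C = -38; 4A + B + 16C = -80.
Subtracting the first from the second: A + 4C = -22.
Subtracting the second from the third: A + 8C = -42.
Solving: C = -5, A = -2, then B = 8.
Hence h_8 = -2·8 + 8 + (-5)·256 = -1288.

-1288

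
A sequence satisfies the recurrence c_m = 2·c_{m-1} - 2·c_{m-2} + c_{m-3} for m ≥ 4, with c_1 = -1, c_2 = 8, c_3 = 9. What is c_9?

c_4 = 1, c_5 = -8, c_6 = -9, c_7 = -1, c_8 = 8, c_9 = 9.

9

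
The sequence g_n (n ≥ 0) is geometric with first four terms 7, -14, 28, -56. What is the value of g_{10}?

Common ratio r = -2.
g_n = 7·(-2)^(n-0).
g_{10} = 7·(-2)^10 = 7168.

7168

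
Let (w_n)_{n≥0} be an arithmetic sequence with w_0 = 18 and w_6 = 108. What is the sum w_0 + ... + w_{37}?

Common difference d = (108 - 18) / (6 - 0) = 15.
w_n = 18 + (n - 0)·15.
w_{37} = 573; S = 38·(18 + 573)/2 = 11229.

11229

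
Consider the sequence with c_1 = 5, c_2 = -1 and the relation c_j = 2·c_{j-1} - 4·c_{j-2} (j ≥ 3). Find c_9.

-1408

Iterate the recurrence:
c_3 = -22; c_4 = -40; c_5 = 8; c_6 = 176; c_7 = 320; c_8 = -64; c_9 = -1408.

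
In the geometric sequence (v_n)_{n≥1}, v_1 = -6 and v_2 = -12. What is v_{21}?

-6291456

Common ratio r = 2.
v_n = (-6)·2^(n-1).
v_{21} = (-6)·2^20 = -6291456.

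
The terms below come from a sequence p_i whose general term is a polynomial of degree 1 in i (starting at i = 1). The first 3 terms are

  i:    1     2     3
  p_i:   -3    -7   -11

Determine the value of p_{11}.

-43

1st diffs: -4, -4 (constant).
So p_i = -4i + 1.
Evaluating at i = 11 gives p_{11} = -43.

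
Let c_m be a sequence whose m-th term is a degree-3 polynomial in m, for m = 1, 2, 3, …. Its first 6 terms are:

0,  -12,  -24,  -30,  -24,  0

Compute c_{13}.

1st diffs: -12, -12, -6, 6, 24.
2nd diffs: 0, 6, 12, 18.
3rd diffs: 6, 6, 6 (constant).
Newton forward-difference form: c_m = (-12)·C(m-1,1) + 6·C(m-1,3).
At m = 13: m-1 = 12, so c_{13} = -144 + 1320 = 1176.

1176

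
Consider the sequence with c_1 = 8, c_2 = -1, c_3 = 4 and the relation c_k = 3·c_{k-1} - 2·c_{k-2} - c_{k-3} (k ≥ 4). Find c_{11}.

Iterate the recurrence:
c_4 = 6; c_5 = 11; c_6 = 17; c_7 = 23; c_8 = 24; c_9 = 9; c_{10} = -44; c_{11} = -174.

-174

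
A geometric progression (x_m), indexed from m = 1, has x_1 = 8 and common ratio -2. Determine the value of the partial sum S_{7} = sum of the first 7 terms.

344

x_m = 8·(-2)^(m-1).
S = 8·((-2)^7 - 1)/(-2 - 1) = 8·(-128 - 1)/(-3) = 344.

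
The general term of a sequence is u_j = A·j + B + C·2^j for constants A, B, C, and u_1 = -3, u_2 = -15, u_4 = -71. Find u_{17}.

Write the equations: A + B + 2C = -3; 2A + B + 4C = -15; 4A + B + 16C = -71.
Subtracting the first from the second: A + 2C = -12.
Subtracting the second from the third: 2A + 12C = -56.
Solving: C = -4, A = -4, then B = 9.
So u_j = -4·j + 9 + (-4)·2^j; at j=17 this is -524347.

-524347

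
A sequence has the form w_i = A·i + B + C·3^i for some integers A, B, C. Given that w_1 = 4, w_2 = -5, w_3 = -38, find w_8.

Write the equations: A + B + 3C = 4; 2A + B + 9C = -5; 3A + B + 27C = -38.
Subtracting the first from the second: A + 6C = -9.
Subtracting the second from the third: A + 18C = -33.
Solving: C = -2, A = 3, then B = 7.
Therefore w_8 = 24 + 7 + (-2)·6561 = -13091.

-13091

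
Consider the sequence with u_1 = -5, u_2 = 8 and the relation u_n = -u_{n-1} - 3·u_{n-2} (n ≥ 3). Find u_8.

-136

Step forward from the initial values:
u_3 = 7, u_4 = -31, u_5 = 10, u_6 = 83, u_7 = -113, u_8 = -136.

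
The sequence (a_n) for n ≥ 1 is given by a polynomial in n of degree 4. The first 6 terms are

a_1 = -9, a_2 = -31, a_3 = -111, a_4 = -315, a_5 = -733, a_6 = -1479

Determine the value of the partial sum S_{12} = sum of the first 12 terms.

1st diffs: -22, -80, -204, -418, -746.
2nd diffs: -58, -124, -214, -328.
3rd diffs: -66, -90, -114.
4th diffs: -24, -24 (constant).
Newton forward-difference form: a_n = -9 + (-22)·C(n-1,1) + (-58)·C(n-1,2) + (-66)·C(n-1,3) + (-24)·C(n-1,4).
Continuing: …, -2691, -4531, -7185, -10863, …, a_{12} = -22251.
Summing n = 1..12 (12 terms) gives -65998.

-65998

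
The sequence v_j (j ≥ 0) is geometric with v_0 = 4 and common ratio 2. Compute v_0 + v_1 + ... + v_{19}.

4194300

v_j = 4·2^(j-0).
S = 4·(2^20 - 1)/(2 - 1) = 4·(1048576 - 1)/(1) = 4194300.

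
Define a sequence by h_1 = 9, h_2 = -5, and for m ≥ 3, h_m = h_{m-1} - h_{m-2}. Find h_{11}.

Step forward from the initial values:
h_3 = -14;  h_4 = -9;  h_5 = 5;  h_6 = 14;  h_7 = 9;  h_8 = -5;  h_9 = -14;  h_{10} = -9;  h_{11} = 5.

5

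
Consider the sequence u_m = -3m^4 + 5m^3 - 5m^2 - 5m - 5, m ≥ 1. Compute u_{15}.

u_{15} = -3·15^4 + 5·15^3 - 5·15^2 - 5·15 - 5 = -136205.

-136205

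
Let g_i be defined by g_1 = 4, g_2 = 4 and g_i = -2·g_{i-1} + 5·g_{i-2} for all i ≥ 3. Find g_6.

-156

Iterate the recurrence:
g_3 = 12; g_4 = -4; g_5 = 68; g_6 = -156.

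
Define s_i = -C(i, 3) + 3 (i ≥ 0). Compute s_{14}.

C(14, 3) = 364, so s_{14} = -361.

-361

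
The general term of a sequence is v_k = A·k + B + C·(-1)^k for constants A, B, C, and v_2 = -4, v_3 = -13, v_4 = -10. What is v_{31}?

-97

Write the equations: 2A + B + C = -4; 3A + B - C = -13; 4A + B + C = -10.
Subtracting the first from the second: A - 2C = -9.
Subtracting the second from the third: A + 2C = 3.
Solving: C = 3, A = -3, then B = -1.
Therefore v_{31} = -93 + (-1) + 3·(-1) = -97.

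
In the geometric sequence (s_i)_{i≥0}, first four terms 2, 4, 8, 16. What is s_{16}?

Common ratio r = 2.
s_i = 2·2^(i-0).
s_{16} = 2·2^16 = 131072.

131072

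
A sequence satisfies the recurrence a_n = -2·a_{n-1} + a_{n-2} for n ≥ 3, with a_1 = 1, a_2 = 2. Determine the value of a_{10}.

1562

Applying the relation repeatedly:
a_3 = -3, a_4 = 8, a_5 = -19, a_6 = 46, a_7 = -111, a_8 = 268, a_9 = -647, a_{10} = 1562.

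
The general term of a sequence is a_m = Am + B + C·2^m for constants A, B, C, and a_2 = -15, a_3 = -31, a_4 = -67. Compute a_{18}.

-1310651

Plug in m = 2, 3, 4: 2A + B + 4C = -15; 3A + B + 8C = -31; 4A + B + 16C = -67.
Subtracting the first from the second: A + 4C = -16.
Subtracting the second from the third: A + 8C = -36.
Solving: C = -5, A = 4, then B = -3.
Therefore a_{18} = 72 + (-3) + (-5)·262144 = -1310651.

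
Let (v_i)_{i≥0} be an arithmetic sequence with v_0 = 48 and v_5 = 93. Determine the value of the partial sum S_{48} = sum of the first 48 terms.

12456

Common difference d = (93 - 48) / (5 - 0) = 9.
v_i = 48 + (i - 0)·9.
v_{47} = 471; S = 48·(48 + 471)/2 = 12456.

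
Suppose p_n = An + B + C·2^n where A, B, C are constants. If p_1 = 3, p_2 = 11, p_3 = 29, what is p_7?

Plug in n = 1, 2, 3: A + B + 2C = 3; 2A + B + 4C = 11; 3A + B + 8C = 29.
Subtracting the first from the second: A + 2C = 8.
Subtracting the second from the third: A + 4C = 18.
Solving: C = 5, A = -2, then B = -5.
Hence p_7 = -2·7 + (-5) + 5·128 = 621.

621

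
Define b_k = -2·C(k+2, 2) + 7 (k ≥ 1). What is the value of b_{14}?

C(16, 2) = 120, so b_{14} = -233.

-233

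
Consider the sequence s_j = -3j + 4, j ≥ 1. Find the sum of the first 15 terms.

Over j = 1..15: Σj = 120.
Total = (-3)·120 + (4)·15 = -300.

-300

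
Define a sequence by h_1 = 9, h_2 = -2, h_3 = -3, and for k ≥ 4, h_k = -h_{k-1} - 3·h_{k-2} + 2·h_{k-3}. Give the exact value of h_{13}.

Iterate the recurrence:
h_4 = 27; h_5 = -22; h_6 = -65; h_7 = 185; h_8 = -34; h_9 = -651; h_{10} = 1123; h_{11} = 762; h_{12} = -5433; h_{13} = 5393.

5393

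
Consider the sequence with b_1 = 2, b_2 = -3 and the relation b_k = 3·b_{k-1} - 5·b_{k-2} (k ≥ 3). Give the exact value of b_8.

Applying the relation repeatedly:
b_3 = -19, b_4 = -42, b_5 = -31, b_6 = 117, b_7 = 506, b_8 = 933.

933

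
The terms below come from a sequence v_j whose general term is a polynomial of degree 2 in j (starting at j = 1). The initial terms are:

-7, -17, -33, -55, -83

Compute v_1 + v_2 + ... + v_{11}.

1st diffs: -10, -16, -22, -28.
2nd diffs: -6, -6, -6 (constant).
Newton forward-difference form: v_j = -7 + (-10)·C(j-1,1) + (-6)·C(j-1,2).
Continuing: …, -117, -157, -203, -255, …, v_{11} = -377.
Summing j = 1..11 (11 terms) gives -1617.

-1617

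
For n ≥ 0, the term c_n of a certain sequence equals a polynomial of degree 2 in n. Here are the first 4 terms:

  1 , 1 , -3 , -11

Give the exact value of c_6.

1st diffs: 0, -4, -8.
2nd diffs: -4, -4 (constant).
Newton forward-difference form: c_n = 1 + (-4)·C(n,2).
At n = 6: n = 6, so c_6 = 1 - 60 = -59.

-59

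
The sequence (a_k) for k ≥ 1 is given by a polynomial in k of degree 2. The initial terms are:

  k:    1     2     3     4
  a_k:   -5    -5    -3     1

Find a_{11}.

85

1st diffs: 0, 2, 4.
2nd diffs: 2, 2 (constant).
Newton forward-difference form: a_k = -5 + 2·C(k-1,2).
At k = 11: k-1 = 10, so a_{11} = -5 + 90 = 85.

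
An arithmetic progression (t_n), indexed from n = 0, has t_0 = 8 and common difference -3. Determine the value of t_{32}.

-88

t_n = 8 + (n - 0)·(-3).
t_{32} = 8 + 32·(-3) = -88.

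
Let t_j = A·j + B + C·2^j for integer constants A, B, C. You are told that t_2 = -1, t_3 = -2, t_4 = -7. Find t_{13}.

Write the equations: 2A + B + 4C = -1; 3A + B + 8C = -2; 4A + B + 16C = -7.
Subtracting the first from the second: A + 4C = -1.
Subtracting the second from the third: A + 8C = -5.
Solving: C = -1, A = 3, then B = -3.
Therefore t_{13} = 39 + (-3) + (-1)·8192 = -8156.

-8156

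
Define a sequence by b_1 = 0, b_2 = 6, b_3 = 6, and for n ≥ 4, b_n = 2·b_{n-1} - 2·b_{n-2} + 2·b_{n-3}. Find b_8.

24

b_4 = 0, b_5 = 0, b_6 = 12, b_7 = 24, b_8 = 24.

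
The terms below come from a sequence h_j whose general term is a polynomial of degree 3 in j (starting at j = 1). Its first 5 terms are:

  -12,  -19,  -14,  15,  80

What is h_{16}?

6603

1st diffs: -7, 5, 29, 65.
2nd diffs: 12, 24, 36.
3rd diffs: 12, 12 (constant).
So h_j = 2j^3 - 6j^2 - 3j - 5.
Evaluating at j = 16 gives h_{16} = 6603.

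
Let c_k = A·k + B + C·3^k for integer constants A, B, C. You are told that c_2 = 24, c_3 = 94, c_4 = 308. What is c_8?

26220

At k = 2, 3, 4: 2A + B + 9C = 24; 3A + B + 27C = 94; 4A + B + 81C = 308.
Subtracting the first from the second: A + 18C = 70.
Subtracting the second from the third: A + 54C = 214.
Solving: C = 4, A = -2, then B = -8.
Therefore c_8 = -16 + (-8) + 4·6561 = 26220.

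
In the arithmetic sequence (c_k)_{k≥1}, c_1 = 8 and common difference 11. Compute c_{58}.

c_k = 8 + (k - 1)·11.
c_{58} = 8 + 57·11 = 635.

635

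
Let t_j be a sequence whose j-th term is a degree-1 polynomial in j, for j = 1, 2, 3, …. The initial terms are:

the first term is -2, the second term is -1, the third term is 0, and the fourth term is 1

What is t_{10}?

1st diffs: 1, 1, 1 (constant).
So t_j = j - 3.
Evaluating at j = 10 gives t_{10} = 7.

7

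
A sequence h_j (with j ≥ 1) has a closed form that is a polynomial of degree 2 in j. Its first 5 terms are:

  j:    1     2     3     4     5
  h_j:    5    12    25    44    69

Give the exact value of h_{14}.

564

1st diffs: 7, 13, 19, 25.
2nd diffs: 6, 6, 6 (constant).
So h_j = 3j^2 - 2j + 4.
Evaluating at j = 14 gives h_{14} = 564.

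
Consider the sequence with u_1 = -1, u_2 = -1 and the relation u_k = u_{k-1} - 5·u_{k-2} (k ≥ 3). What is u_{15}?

Step forward from the initial values:
u_3 = 4;  u_4 = 9;  u_5 = -11;  …;  u_{12} = 3024;  u_{13} = 15679;  u_{14} = 559;  u_{15} = -77836.

-77836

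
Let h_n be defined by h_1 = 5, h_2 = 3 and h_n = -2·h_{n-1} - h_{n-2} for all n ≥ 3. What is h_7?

Applying the relation repeatedly:
h_3 = -11  h_4 = 19  h_5 = -27  h_6 = 35  h_7 = -43.
(Characteristic roots are -1 and -1.)

-43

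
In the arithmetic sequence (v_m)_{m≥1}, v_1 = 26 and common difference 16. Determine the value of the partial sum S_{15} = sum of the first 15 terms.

2070

v_m = 26 + (m - 1)·16.
v_{15} = 250; S = 15·(26 + 250)/2 = 2070.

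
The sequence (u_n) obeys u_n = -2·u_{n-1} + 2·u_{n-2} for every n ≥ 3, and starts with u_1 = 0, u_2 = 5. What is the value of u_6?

u_3 = -10, u_4 = 30, u_5 = -80, u_6 = 220.

220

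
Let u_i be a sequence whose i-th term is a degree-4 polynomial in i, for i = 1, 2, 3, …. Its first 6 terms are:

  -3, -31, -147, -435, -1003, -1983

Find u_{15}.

1st diffs: -28, -116, -288, -568, -980.
2nd diffs: -88, -172, -280, -412.
3rd diffs: -84, -108, -132.
4th diffs: -24, -24 (constant).
Newton forward-difference form: u_i = -3 + (-28)·C(i-1,1) + (-88)·C(i-1,2) + (-84)·C(i-1,3) + (-24)·C(i-1,4).
At i = 15: i-1 = 14, so u_{15} = -3 - 392 - 8008 - 30576 - 24024 = -63003.

-63003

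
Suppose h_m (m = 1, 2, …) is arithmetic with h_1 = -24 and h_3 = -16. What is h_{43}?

144

Common difference d = (-16 - (-24)) / (3 - 1) = 4.
h_m = -24 + (m - 1)·4.
h_{43} = -24 + 42·4 = 144.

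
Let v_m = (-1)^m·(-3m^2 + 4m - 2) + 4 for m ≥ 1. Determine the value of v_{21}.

(-1)^21 = -1; -3m^2 + 4m - 2 at m=21 is -1241; so v_{21} = 1245.

1245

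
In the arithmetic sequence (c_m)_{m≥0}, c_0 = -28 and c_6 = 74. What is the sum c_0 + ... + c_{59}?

28410

Common difference d = (74 - (-28)) / (6 - 0) = 17.
c_m = -28 + (m - 0)·17.
c_{59} = 975; S = 60·(-28 + 975)/2 = 28410.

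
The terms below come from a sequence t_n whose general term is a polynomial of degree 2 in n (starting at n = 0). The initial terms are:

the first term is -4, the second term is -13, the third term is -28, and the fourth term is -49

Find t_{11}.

1st diffs: -9, -15, -21.
2nd diffs: -6, -6 (constant).
Newton forward-difference form: t_n = -4 + (-9)·C(n,1) + (-6)·C(n,2).
At n = 11: n = 11, so t_{11} = -4 - 99 - 330 = -433.

-433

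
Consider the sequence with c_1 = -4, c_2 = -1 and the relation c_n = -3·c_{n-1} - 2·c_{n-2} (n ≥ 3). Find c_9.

Compute successive terms:
c_3 = 11; c_4 = -31; c_5 = 71; c_6 = -151; c_7 = 311; c_8 = -631; c_9 = 1271.
(Characteristic roots are -1 and -2.)

1271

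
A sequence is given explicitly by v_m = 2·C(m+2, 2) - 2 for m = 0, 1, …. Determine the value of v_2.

10

C(4, 2) = 6, so v_2 = 10.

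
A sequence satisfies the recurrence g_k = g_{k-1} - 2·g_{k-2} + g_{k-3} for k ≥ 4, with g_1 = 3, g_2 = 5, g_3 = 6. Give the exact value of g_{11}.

31

Compute successive terms:
g_4 = -1;  g_5 = -8;  g_6 = 0;  g_7 = 15;  g_8 = 7;  g_9 = -23;  g_{10} = -22;  g_{11} = 31.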